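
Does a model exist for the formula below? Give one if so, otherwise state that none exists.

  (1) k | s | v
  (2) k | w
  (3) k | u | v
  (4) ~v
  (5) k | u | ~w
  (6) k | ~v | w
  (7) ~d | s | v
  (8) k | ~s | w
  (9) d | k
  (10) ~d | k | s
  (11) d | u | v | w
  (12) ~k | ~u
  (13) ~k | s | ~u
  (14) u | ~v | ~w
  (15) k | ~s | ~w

s = True, k = True, u = False, d = True, v = False, w = True

Unit clause (~v) forces v = False.
Set s = True.
Set k = True.
  then (~k | ~u) forces u = False.
Set d = True.
Set w = True.
All clauses satisfied.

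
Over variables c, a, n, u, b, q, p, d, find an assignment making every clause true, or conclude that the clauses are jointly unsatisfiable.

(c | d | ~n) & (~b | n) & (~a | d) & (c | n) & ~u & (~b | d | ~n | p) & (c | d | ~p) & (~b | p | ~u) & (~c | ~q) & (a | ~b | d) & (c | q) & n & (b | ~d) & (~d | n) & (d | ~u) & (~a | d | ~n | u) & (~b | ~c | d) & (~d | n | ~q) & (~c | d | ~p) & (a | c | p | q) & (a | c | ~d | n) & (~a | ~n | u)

Unit clause (~u) forces u = False.
Unit clause (n) forces n = True.
In (~a | ~n | u) only ~a is left, so a = False.
Set c = False.
  then (c | d | ~n) forces d = True.
  then (c | q) forces q = True.
  then (b | ~d) forces b = True.
Set p = True.
All clauses satisfied.

c: False, a: False, n: True, u: False, b: True, q: True, p: True, d: True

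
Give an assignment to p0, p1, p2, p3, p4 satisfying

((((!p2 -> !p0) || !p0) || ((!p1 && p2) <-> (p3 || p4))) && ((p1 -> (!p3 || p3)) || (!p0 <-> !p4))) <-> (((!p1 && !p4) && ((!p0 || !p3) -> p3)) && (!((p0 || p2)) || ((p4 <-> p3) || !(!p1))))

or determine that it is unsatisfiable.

p0 = True, p1 = False, p2 = False, p3 = False, p4 = True

  ((((!p2 -> !p0) || !p0) || ((!p1 && p2) <-> (p3 || p4))) && ((p1 -> (!p3 || p3)) || (!p0 <-> !p4))) <-> (((!p1 && !p4) && ((!p0 || !p3) -> p3)) && (!((p0 || p2)) || ((p4 <-> p3) || !(!p1)))) = True
    (((!p2 -> !p0) || !p0) || ((!p1 && p2) <-> (p3 || p4))) && ((p1 -> (!p3 || p3)) || (!p0 <-> !p4)) = False
      ((!p2 -> !p0) || !p0) || ((!p1 && p2) <-> (p3 || p4)) = False
        (!p2 -> !p0) || !p0 = False
          !p2 -> !p0 = False
            !p2 = True
            !p0 = False
          !p0 = False
        (!p1 && p2) <-> (p3 || p4) = False
          !p1 && p2 = False
            !p1 = True
          p3 || p4 = True
      (p1 -> (!p3 || p3)) || (!p0 <-> !p4) = True
        p1 -> (!p3 || p3) = True
          !p3 || p3 = True
            !p3 = True
        !p0 <-> !p4 = True
          !p0 = False
          !p4 = False
    ((!p1 && !p4) && ((!p0 || !p3) -> p3)) && (!((p0 || p2)) || ((p4 <-> p3) || !(!p1))) = False
      (!p1 && !p4) && ((!p0 || !p3) -> p3) = False
        !p1 && !p4 = False
          !p1 = True
          !p4 = False
        (!p0 || !p3) -> p3 = False
          !p0 || !p3 = True
            !p0 = False
            !p3 = True
      !((p0 || p2)) || ((p4 <-> p3) || !(!p1)) = False
        !((p0 || p2)) = False
          p0 || p2 = True
        (p4 <-> p3) || !(!p1) = False
          p4 <-> p3 = False
          !(!p1) = False
            !p1 = True
The formula evaluates to True.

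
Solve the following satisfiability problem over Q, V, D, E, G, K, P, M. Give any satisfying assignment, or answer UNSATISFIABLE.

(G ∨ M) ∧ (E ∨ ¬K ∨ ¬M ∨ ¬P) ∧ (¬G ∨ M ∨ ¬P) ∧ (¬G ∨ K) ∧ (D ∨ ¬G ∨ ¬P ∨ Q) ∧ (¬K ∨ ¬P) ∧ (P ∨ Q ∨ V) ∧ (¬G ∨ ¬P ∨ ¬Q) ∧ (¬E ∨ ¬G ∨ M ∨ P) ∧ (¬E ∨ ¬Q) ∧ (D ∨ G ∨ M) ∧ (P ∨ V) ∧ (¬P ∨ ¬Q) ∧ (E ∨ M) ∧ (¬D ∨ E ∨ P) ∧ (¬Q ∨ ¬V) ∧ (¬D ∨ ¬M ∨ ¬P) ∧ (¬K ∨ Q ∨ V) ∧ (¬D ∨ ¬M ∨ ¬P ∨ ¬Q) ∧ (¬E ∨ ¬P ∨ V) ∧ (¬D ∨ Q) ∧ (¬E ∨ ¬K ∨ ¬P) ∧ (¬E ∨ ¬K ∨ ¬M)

Q = False, V = True, D = False, E = True, G = False, K = False, P = True, M = True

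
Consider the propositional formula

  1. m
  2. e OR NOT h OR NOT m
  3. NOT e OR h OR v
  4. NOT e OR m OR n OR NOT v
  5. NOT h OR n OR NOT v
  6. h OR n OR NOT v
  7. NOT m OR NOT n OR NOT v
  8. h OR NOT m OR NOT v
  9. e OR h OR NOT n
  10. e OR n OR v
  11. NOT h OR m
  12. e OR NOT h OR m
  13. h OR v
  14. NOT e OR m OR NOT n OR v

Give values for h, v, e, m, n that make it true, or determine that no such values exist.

h: True, v: False, e: True, m: True, n: False

Unit clause (m) forces m = True.
Try h = False:
  (h OR NOT m OR NOT v) forces v = False.
  clause (h OR v) is falsified — backtrack.
So h = True.
  then (e OR NOT h OR NOT m) forces e = True.
Set v = False.
Set n = False.
All clauses satisfied.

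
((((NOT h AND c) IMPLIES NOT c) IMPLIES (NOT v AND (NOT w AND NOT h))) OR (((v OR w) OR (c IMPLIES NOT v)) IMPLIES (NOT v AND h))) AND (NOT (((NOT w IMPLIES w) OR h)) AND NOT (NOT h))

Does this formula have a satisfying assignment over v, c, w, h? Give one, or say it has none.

UNSATISFIABLE

Case h = True: the conjunct NOT (((NOT w IMPLIES w) OR h)) becomes NOT (((NOT w IMPLIES w) OR True)) = False.
Case h = False: the conjunct NOT (NOT h) becomes NOT (NOT False) = False.
Both cases fail — unsatisfiable.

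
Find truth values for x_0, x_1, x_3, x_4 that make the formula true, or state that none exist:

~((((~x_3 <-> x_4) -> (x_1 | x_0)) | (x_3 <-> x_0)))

x_0 = False; x_1 = False; x_3 = True; x_4 = False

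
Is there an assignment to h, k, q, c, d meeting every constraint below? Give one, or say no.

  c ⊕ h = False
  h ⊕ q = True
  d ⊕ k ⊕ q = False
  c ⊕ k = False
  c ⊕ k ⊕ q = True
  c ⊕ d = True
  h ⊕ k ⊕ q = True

h = False; k = False; q = True; c = False; d = True

c ⊕ h = F ⊕ F = False ✓
h ⊕ q = F ⊕ T = True ✓
d ⊕ k ⊕ q = T ⊕ F ⊕ T = False ✓
c ⊕ k = F ⊕ F = False ✓
c ⊕ k ⊕ q = F ⊕ F ⊕ T = True ✓
c ⊕ d = F ⊕ T = True ✓
h ⊕ k ⊕ q = F ⊕ F ⊕ T = True ✓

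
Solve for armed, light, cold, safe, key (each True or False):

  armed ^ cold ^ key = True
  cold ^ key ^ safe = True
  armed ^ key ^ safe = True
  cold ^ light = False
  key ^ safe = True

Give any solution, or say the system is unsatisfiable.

armed = False; light = False; cold = False; safe = False; key = True

armed ^ cold ^ key = F ^ F ^ T = True ✓
cold ^ key ^ safe = F ^ T ^ F = True ✓
armed ^ key ^ safe = F ^ T ^ F = True ✓
cold ^ light = F ^ F = False ✓
key ^ safe = T ^ F = True ✓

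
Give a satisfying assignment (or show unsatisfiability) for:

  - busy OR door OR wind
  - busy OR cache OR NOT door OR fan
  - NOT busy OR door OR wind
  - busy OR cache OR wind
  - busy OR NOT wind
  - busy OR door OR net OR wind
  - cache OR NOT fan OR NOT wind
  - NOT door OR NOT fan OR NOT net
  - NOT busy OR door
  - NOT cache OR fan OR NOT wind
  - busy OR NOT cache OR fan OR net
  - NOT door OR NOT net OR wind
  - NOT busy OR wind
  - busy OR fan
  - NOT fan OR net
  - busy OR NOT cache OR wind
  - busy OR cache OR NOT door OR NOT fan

Try fan = True:
  (NOT fan OR net) forces net = True.
  (NOT door OR NOT fan OR NOT net) forces door = False.
  (NOT busy OR door) forces busy = False.
  (busy OR door OR wind) forces wind = True.
  clause (busy OR NOT wind) is falsified — backtrack.
So fan = False.
  then (busy OR fan) forces busy = True.
  then (NOT busy OR door) forces door = True.
  then (NOT busy OR wind) forces wind = True.
  then (NOT cache OR fan OR NOT wind) forces cache = False.
Set net = True.
All clauses satisfied.

fan: False; busy: True; net: True; wind: True; cache: False; door: True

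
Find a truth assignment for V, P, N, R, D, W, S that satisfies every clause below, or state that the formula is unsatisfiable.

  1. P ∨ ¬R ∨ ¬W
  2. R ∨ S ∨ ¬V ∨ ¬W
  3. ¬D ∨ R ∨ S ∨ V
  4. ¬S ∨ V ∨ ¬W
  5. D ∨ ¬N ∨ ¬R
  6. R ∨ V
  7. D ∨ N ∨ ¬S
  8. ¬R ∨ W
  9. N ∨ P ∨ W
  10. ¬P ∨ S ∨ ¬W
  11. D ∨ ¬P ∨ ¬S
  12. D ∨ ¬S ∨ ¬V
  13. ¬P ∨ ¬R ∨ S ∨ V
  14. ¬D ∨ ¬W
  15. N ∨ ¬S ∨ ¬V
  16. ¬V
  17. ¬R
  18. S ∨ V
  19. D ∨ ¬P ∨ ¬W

Case V = True:
  Clause (¬V) is falsified — contradiction.
Case V = False:
  (R ∨ V) forces R = True.
  Clause (¬R) is falsified — contradiction.
Both cases fail, so the formula is unsatisfiable.

No satisfying assignment exists.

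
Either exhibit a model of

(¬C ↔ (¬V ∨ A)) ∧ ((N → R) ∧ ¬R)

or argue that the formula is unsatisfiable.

R: False, A: True, N: False, V: True, C: False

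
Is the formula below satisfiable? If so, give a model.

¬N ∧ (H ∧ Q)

Q=T, N=F, H=T

  ¬N = True
  H ∧ Q = True
Both conjuncts True, so the formula holds.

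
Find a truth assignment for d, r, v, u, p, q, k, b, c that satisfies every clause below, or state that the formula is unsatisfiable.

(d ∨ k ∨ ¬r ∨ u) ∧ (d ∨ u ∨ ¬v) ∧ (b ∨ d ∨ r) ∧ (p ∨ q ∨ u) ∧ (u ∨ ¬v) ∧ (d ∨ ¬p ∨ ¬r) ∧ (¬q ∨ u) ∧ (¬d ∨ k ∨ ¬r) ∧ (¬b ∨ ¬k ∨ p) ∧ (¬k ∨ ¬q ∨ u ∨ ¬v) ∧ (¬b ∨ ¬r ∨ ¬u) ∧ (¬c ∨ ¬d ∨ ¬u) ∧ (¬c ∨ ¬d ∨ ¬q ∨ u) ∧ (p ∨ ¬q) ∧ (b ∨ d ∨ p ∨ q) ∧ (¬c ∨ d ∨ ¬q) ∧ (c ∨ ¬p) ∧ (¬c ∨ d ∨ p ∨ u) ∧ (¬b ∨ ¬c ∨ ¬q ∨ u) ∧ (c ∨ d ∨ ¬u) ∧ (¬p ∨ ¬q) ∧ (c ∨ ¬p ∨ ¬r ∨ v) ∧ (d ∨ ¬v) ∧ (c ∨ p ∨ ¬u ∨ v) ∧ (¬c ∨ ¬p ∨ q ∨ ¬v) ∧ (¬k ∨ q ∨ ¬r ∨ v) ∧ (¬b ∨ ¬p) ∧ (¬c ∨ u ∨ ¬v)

d = True, r = True, v = True, u = True, p = False, q = False, k = True, b = False, c = False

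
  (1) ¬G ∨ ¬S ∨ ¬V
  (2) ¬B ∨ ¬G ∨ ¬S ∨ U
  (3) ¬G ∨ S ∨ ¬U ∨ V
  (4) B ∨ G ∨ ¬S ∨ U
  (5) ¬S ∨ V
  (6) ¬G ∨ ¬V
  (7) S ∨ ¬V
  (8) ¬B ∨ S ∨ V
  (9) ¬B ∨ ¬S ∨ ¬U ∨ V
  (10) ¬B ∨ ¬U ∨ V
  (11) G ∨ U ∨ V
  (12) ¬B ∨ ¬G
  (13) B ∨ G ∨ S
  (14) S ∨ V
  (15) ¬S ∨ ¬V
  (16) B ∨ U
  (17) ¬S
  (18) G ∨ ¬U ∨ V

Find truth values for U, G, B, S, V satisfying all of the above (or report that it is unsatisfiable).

Case S = True:
  Clause (¬S) is falsified — contradiction.
Case S = False:
  (S ∨ ¬V) forces V = False.
  Clause (S ∨ V) is falsified — contradiction.
Both cases fail, so the formula is unsatisfiable.

Unsatisfiable — no assignment works.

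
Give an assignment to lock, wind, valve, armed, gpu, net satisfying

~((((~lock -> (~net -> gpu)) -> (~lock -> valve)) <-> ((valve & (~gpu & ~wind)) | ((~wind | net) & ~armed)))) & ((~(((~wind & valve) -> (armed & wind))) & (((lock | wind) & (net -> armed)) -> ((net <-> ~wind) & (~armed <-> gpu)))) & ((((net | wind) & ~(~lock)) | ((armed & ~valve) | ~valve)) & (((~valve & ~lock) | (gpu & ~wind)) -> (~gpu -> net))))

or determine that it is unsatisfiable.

The formula is unsatisfiable.

Case valve = True: the formula simplifies to ~(((~gpu & ~wind) | ((~wind | net) & ~armed))) & ((~((~wind -> (armed & wind))) & (((lock | wind) & (net -> armed)) -> ((net <-> ~wind) & (~armed <-> gpu)))) & (((net | wind) & ~(~lock)) & ((gpu & ~wind) -> (~gpu -> net)))).
  wind = True: the conjunct ~((~wind -> (armed & wind))) becomes ~((False -> armed)) = False.
  wind = False: simplifies to ~((~gpu | ~armed)) & (((lock & (net -> armed)) -> (net & (~armed <-> gpu))) & ((net & ~(~lock)) & (gpu -> (~gpu -> net)))).
    net = True: simplifies to ~((~gpu | ~armed)) & (((lock & armed) -> (~armed <-> gpu)) & ~(~lock)).
      armed = True: simplifies to ~(~gpu) & ((lock -> ~gpu) & ~(~lock)).
        lock = True: simplifies to ~(~gpu) & ~gpu.
          gpu = True: the conjunct ~gpu is False.
          gpu = False: the conjunct ~(~gpu) becomes ~(~False) = False.
        lock = False: the conjunct ~(~lock) becomes ~(~False) = False.
      armed = False: the conjunct ~((~gpu | ~armed)) becomes ~((~gpu | True)) = False.
    net = False: the conjunct net is False.
Case valve = False: the conjunct ~(((~wind & valve) -> (armed & wind))) becomes ~((False -> (armed & wind))) = False.
Both cases fail — unsatisfiable.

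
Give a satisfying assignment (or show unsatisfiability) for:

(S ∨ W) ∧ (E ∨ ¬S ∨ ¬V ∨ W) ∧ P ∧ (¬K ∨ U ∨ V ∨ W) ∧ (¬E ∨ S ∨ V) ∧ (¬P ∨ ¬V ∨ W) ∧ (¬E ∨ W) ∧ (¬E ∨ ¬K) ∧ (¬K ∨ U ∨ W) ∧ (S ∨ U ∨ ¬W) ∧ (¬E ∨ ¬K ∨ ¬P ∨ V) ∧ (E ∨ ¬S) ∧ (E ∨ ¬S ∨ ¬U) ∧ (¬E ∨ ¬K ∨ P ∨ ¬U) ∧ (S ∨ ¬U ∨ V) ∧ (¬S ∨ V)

P=T; K=F; E=T; S=T; U=T; W=T; V=T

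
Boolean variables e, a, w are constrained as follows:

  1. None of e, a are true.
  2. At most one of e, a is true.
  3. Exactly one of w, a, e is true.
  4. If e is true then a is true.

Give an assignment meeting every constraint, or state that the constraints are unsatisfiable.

e: False, a: False, w: True

  (1) {e, a}: 0 true — none ✓
  (2) {e, a}: 0 true — at most one ✓
  (3) {w, a, e}: 1 true — exactly one ✓
  (4) e=F ⇒ a: vacuous ✓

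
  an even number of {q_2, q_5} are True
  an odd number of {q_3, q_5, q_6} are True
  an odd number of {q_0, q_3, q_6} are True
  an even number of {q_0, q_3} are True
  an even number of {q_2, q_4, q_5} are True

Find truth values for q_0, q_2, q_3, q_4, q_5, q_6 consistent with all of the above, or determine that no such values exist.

q_0 = False, q_2 = False, q_3 = False, q_4 = False, q_5 = False, q_6 = True

{q_2, q_5}: 0 true → even ✓
{q_3, q_5, q_6}: 1 true → odd ✓
{q_0, q_3, q_6}: 1 true → odd ✓
{q_0, q_3}: 0 true → even ✓
{q_2, q_4, q_5}: 0 true → even ✓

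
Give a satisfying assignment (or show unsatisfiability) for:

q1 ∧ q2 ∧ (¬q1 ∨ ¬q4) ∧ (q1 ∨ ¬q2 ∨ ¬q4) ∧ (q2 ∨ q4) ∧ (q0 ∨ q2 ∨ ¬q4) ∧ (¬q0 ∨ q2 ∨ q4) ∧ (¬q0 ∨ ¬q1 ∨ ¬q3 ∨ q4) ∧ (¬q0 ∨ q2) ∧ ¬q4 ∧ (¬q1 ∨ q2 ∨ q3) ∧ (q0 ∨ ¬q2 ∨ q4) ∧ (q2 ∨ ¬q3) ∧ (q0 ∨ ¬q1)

Unit clause (q1) forces q1 = True.
Unit clause (q2) forces q2 = True.
In (¬q1 ∨ ¬q4) only ¬q4 is left, so q4 = False.
In (q0 ∨ ¬q2 ∨ q4) only q0 is left, so q0 = True.
In (¬q0 ∨ ¬q1 ∨ ¬q3 ∨ q4) only ¬q3 is left, so q3 = False.
All clauses satisfied.

q0=T, q1=T, q2=T, q3=F, q4=F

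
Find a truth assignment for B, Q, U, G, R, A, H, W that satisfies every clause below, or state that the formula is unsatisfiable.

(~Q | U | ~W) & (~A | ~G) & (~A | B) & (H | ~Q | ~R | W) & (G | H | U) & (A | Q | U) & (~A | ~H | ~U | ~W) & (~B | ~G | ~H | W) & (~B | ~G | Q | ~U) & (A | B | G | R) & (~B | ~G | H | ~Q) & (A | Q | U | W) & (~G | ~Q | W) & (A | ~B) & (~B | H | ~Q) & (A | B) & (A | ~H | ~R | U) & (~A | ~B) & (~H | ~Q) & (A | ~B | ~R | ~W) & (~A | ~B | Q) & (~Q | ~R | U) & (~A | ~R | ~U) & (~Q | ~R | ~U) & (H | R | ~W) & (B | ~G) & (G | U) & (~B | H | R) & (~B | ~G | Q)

Case B = True:
  (A | ~B) forces A = True.
  Clause (~A | ~B) is falsified — contradiction.
Case B = False:
  (~A | B) forces A = False.
  Clause (A | B) is falsified — contradiction.
Both cases fail, so the formula is unsatisfiable.

Unsatisfiable — no assignment works.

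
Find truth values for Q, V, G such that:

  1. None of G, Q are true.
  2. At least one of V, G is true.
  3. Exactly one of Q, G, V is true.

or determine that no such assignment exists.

Q = False, V = True, G = False

  (1) {G, Q}: 0 true — none ✓
  (2) {V, G}: 1 true — at least one ✓
  (3) {Q, G, V}: 1 true — exactly one ✓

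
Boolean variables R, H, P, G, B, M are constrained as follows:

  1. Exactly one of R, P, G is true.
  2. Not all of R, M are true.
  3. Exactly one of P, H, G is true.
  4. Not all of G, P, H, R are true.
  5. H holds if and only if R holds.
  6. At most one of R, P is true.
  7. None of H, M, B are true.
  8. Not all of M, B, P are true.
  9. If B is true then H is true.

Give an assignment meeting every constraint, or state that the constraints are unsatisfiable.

R=F, H=F, P=F, G=T, B=F, M=F

  (1) {R, P, G}: 1 true — exactly one ✓
  (2) {R, M}: 0/2 true — not all ✓
  (3) {P, H, G}: 1 true — exactly one ✓
  (4) {G, P, H, R}: 1/4 true — not all ✓
  (5) H=F, R=F — same ✓
  (6) {R, P}: 0 true — at most one ✓
  (7) {H, M, B}: 0 true — none ✓
  (8) {M, B, P}: 0/3 true — not all ✓
  (9) B=F ⇒ H: vacuous ✓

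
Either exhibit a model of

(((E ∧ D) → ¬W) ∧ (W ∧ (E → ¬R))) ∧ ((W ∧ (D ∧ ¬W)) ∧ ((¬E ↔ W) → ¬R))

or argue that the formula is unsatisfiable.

Case W = True: the conjunct ¬W is False.
Case W = False: the conjunct W is False.
Both cases fail — unsatisfiable.

UNSATISFIABLE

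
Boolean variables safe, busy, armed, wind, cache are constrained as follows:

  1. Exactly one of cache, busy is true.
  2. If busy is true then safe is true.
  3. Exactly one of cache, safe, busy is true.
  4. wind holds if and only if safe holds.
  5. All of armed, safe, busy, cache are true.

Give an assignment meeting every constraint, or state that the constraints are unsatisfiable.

No satisfying assignment exists.

Case safe = True:
  (3) with safe=T forces cache = False.
  Constraint (5) is violated (cache=F) — contradiction.
Case safe = False:
  Constraint (5) is violated (safe=F) — contradiction.
Both cases fail — unsatisfiable.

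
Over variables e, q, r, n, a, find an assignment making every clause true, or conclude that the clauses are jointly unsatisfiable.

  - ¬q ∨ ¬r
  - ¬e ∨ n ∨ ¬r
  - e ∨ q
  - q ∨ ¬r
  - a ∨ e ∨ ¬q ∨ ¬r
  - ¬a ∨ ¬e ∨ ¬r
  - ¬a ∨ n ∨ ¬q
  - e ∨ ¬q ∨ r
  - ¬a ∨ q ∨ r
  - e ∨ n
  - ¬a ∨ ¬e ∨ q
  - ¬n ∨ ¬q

Try e = False:
  (e ∨ q) forces q = True.
  (¬q ∨ ¬r) forces r = False.
  clause (e ∨ ¬q ∨ r) is falsified — backtrack.
So e = True.
Set q = True.
  then (¬q ∨ ¬r) forces r = False.
  then (¬n ∨ ¬q) forces n = False.
  then (¬a ∨ n ∨ ¬q) forces a = False.
All clauses satisfied.

e=T, q=T, r=F, n=F, a=F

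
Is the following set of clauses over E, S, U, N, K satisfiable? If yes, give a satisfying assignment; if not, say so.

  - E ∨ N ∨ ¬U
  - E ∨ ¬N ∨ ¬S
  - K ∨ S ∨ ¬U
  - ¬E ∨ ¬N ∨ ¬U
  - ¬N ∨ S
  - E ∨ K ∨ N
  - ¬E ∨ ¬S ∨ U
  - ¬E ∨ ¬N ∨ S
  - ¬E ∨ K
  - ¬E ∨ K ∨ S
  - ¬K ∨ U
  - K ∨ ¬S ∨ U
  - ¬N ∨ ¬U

Set E = True.
  then (¬E ∨ K) forces K = True.
  then (¬K ∨ U) forces U = True.
  then (¬N ∨ ¬U) forces N = False.
Set S = False.
All clauses satisfied.

E = True, S = False, U = True, N = False, K = True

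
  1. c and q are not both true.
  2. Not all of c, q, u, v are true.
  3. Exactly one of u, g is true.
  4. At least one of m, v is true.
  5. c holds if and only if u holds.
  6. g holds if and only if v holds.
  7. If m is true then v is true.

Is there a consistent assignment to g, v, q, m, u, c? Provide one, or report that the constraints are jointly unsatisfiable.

g = True, v = True, q = False, m = False, u = False, c = False

  (1) c=F, q=F — not both ✓
  (2) {c, q, u, v}: 1/4 true — not all ✓
  (3) {u, g}: 1 true — exactly one ✓
  (4) {m, v}: 1 true — at least one ✓
  (5) c=F, u=F — same ✓
  (6) g=T, v=T — same ✓
  (7) m=F ⇒ v: vacuous ✓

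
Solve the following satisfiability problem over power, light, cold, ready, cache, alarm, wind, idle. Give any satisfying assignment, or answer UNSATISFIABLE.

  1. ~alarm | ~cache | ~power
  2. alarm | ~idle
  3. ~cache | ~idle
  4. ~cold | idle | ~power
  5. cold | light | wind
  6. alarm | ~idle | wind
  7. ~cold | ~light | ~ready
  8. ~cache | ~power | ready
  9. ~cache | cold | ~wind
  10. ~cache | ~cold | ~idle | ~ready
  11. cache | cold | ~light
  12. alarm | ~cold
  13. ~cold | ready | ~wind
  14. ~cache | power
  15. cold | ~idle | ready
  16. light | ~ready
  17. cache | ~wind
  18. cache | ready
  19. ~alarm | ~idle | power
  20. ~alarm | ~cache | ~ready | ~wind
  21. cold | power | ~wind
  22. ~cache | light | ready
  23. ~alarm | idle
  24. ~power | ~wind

Set power = True.
  then (~power | ~wind) forces wind = False.
Set light = True.
Set cold = False.
  then (cache | cold | ~light) forces cache = True.
  then (~alarm | ~cache | ~power) forces alarm = False.
  then (alarm | ~idle) forces idle = False.
  then (~cache | ~power | ready) forces ready = True.
All clauses satisfied.

power = True, light = True, cold = False, ready = True, cache = True, alarm = False, wind = False, idle = False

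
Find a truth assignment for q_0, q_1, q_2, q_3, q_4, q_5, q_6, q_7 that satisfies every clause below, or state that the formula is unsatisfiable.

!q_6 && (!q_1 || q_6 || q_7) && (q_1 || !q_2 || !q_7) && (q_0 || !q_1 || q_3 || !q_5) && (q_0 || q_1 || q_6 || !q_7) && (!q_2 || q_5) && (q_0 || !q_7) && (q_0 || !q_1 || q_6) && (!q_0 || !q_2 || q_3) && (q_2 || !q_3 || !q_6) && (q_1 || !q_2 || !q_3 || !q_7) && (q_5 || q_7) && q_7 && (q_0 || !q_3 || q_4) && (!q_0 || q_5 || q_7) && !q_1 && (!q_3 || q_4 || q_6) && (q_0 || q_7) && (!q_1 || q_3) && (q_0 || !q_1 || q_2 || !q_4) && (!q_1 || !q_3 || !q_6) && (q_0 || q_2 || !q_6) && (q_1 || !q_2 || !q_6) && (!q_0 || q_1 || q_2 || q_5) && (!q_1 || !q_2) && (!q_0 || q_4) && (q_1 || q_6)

The formula is unsatisfiable.

Case q_1 = True:
  Clause (!q_1) is falsified — contradiction.
Case q_1 = False:
  (!q_6) forces q_6 = False.
  Clause (q_1 || q_6) is falsified — contradiction.
Both cases fail, so the formula is unsatisfiable.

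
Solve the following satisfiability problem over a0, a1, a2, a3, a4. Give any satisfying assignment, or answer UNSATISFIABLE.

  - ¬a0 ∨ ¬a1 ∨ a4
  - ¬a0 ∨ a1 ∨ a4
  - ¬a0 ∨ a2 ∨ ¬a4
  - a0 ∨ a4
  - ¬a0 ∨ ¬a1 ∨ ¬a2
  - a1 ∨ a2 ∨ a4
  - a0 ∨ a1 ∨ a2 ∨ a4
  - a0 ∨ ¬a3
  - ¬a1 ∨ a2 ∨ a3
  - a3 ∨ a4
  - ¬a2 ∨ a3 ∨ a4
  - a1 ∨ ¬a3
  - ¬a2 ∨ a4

Set a0 = False.
  then (a0 ∨ a4) forces a4 = True.
  then (a0 ∨ ¬a3) forces a3 = False.
Set a1 = False.
Set a2 = True.
All clauses satisfied.

a0 = False, a1 = False, a2 = True, a3 = False, a4 = True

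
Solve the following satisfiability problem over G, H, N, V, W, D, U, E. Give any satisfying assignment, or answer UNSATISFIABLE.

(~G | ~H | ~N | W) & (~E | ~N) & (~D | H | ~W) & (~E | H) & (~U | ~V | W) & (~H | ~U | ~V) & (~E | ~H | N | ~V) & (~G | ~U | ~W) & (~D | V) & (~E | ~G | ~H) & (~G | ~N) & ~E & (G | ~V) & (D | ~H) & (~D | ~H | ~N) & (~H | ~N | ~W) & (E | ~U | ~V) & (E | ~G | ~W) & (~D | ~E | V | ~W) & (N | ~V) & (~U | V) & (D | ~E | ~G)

Unit clause (~E) forces E = False.
Set G = True.
  then (~G | ~N) forces N = False.
  then (E | ~G | ~W) forces W = False.
  then (N | ~V) forces V = False.
  then (~U | V) forces U = False.
  then (~D | V) forces D = False.
  then (D | ~H) forces H = False.
All clauses satisfied.

G=T, H=F, N=F, V=F, W=F, D=F, U=F, E=F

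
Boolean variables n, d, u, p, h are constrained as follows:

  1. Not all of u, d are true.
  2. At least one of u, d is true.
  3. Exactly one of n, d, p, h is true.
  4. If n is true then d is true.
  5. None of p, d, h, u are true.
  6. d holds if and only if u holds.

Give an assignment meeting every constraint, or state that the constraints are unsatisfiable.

Case d = True:
  Constraint (5) is violated (d=T) — contradiction.
Case d = False:
  (2) with d=F forces u = True.
  Constraint (5) is violated (u=T) — contradiction.
Both cases fail — unsatisfiable.

Unsatisfiable — no assignment works.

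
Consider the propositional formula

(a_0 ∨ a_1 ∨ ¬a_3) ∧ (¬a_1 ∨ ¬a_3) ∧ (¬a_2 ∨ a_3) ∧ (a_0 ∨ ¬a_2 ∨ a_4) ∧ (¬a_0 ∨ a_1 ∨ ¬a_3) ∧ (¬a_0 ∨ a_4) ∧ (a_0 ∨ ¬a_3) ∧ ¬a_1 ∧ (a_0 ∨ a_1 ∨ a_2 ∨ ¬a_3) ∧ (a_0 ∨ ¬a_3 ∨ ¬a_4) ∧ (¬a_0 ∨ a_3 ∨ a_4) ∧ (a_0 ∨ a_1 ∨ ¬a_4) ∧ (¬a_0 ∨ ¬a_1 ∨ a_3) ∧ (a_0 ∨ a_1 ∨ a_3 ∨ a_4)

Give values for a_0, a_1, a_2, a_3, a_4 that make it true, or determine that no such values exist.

a_0: True, a_1: False, a_2: False, a_3: False, a_4: True

Unit clause (¬a_1) forces a_1 = False.
Try a_0 = False:
  (a_0 ∨ a_1 ∨ ¬a_3) forces a_3 = False.
  (¬a_2 ∨ a_3) forces a_2 = False.
  (a_0 ∨ a_1 ∨ ¬a_4) forces a_4 = False.
  clause (a_0 ∨ a_1 ∨ a_3 ∨ a_4) is falsified — backtrack.
So a_0 = True.
  then (¬a_0 ∨ a_1 ∨ ¬a_3) forces a_3 = False.
  then (¬a_0 ∨ a_4) forces a_4 = True.
  then (¬a_2 ∨ a_3) forces a_2 = False.
All clauses satisfied.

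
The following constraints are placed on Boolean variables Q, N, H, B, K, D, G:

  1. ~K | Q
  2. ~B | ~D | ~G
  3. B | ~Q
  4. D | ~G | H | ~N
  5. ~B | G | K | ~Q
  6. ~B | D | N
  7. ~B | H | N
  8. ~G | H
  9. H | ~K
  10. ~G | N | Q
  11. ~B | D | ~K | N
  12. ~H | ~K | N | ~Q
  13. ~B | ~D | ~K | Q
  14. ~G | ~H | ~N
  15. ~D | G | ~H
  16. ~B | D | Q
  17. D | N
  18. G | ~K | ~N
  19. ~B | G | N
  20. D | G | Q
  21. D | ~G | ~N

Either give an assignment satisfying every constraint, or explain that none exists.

Q=F, N=F, H=F, B=F, K=F, D=T, G=F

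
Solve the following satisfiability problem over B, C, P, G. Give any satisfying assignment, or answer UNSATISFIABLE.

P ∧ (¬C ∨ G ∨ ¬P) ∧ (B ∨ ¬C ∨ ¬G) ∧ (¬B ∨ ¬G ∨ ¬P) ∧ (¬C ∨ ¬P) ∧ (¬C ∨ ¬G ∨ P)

B = False; C = False; P = True; G = True

Unit clause (P) forces P = True.
In (¬C ∨ ¬P) only ¬C is left, so C = False.
Set B = False.
Set G = True.
All clauses satisfied.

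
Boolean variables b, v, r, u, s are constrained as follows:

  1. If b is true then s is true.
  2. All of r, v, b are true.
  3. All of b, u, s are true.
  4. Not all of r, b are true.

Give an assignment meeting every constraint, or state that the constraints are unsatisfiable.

The formula is unsatisfiable.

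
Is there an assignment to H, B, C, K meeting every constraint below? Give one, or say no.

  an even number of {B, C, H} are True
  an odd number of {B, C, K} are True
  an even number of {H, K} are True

No satisfying assignment exists.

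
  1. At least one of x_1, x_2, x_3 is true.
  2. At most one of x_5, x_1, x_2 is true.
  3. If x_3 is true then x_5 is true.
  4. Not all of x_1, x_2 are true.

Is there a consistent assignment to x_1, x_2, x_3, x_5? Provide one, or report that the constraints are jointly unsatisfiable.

x_1=F; x_2=F; x_3=T; x_5=T

  (1) {x_1, x_2, x_3}: 1 true — at least one ✓
  (2) {x_5, x_1, x_2}: 1 true — at most one ✓
  (3) x_3=T ⇒ x_5: T ✓
  (4) {x_1, x_2}: 0/2 true — not all ✓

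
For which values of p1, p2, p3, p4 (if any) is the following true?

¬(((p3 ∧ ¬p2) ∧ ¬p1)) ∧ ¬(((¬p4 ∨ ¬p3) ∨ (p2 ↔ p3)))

p1: True, p2: False, p3: True, p4: True

  ¬(((p3 ∧ ¬p2) ∧ ¬p1)) = True
    (p3 ∧ ¬p2) ∧ ¬p1 = False
      p3 ∧ ¬p2 = True
        ¬p2 = True
      ¬p1 = False
  ¬(((¬p4 ∨ ¬p3) ∨ (p2 ↔ p3))) = True
    (¬p4 ∨ ¬p3) ∨ (p2 ↔ p3) = False
      ¬p4 ∨ ¬p3 = False
        ¬p4 = False
        ¬p3 = False
      p2 ↔ p3 = False
Both conjuncts True, so the formula holds.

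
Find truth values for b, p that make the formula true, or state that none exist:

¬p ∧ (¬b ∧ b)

No satisfying assignment exists.

Case b = True: the conjunct ¬b is False.
Case b = False: the conjunct b is False.
Both cases fail — unsatisfiable.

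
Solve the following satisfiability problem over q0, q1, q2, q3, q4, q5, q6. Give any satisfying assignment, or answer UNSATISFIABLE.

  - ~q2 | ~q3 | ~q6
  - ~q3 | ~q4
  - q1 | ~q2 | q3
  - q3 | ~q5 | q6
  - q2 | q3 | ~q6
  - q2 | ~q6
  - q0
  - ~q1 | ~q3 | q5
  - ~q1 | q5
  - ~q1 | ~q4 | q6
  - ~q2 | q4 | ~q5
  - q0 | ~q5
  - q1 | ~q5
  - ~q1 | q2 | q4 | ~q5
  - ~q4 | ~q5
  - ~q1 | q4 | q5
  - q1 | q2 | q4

q0 = True, q1 = False, q2 = False, q3 = False, q4 = True, q5 = False, q6 = False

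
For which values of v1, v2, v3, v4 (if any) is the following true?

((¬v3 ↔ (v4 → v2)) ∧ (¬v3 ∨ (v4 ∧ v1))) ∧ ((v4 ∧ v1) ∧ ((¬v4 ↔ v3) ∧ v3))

UNSATISFIABLE

Case v3 = True: the formula simplifies to (¬((v4 → v2)) ∧ (v4 ∧ v1)) ∧ ((v4 ∧ v1) ∧ ¬v4).
  v4 = True: the conjunct ¬v4 is False.
  v4 = False: the conjunct ¬((v4 → v2)) becomes ¬((False → v2)) = False.
Case v3 = False: the conjunct v3 is False.
Both cases fail — unsatisfiable.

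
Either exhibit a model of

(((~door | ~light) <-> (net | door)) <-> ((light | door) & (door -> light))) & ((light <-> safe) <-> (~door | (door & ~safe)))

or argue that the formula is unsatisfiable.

safe = True; door = False; light = True; net = True

  ((~door | ~light) <-> (net | door)) <-> ((light | door) & (door -> light)) = True
    (~door | ~light) <-> (net | door) = True
      ~door | ~light = True
        ~door = True
        ~light = False
      net | door = True
    (light | door) & (door -> light) = True
      light | door = True
      door -> light = True
  (light <-> safe) <-> (~door | (door & ~safe)) = True
    light <-> safe = True
    ~door | (door & ~safe) = True
      ~door = True
      door & ~safe = False
        ~safe = False
Both conjuncts True, so the formula holds.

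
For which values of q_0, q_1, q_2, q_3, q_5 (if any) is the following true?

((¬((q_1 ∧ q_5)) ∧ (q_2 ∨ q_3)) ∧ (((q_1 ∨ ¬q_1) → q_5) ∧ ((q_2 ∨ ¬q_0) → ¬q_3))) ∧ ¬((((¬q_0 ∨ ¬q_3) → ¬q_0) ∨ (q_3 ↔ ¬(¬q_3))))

The formula is unsatisfiable.

The conjunct ¬((((¬q_0 ∨ ¬q_3) → ¬q_0) ∨ (q_3 ↔ ¬(¬q_3)))) is unsatisfiable on its own:
  q_0=F, q_3=F: evaluates to False.
  q_0=F, q_3=T: evaluates to False.
  q_0=T, q_3=F: evaluates to False.
  q_0=T, q_3=T: evaluates to False.
So the whole conjunction is unsatisfiable.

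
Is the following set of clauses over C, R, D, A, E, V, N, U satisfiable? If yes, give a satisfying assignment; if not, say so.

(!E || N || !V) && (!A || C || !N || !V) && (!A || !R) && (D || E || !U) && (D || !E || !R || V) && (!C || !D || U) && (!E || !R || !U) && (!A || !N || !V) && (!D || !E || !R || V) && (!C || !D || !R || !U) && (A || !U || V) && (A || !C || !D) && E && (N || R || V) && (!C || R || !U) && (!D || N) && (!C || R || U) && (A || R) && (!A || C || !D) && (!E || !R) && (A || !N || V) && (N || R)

C = False, R = False, D = False, A = True, E = True, V = False, N = True, U = False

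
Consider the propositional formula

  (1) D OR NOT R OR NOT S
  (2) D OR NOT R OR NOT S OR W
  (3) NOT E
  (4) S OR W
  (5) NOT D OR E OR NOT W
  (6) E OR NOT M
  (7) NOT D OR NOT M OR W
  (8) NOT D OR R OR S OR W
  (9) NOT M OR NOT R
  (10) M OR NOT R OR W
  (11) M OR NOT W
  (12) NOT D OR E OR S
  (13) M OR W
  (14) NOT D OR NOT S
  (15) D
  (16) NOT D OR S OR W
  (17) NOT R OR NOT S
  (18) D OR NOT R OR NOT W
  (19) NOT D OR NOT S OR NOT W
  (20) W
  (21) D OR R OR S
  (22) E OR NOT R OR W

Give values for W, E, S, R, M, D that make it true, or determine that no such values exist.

The formula is unsatisfiable.

Case W = True:
  (NOT E) forces E = False.
  (NOT D OR E OR NOT W) forces D = False.
  Clause (D) is falsified — contradiction.
Case W = False:
  Clause (W) is falsified — contradiction.
Both cases fail, so the formula is unsatisfiable.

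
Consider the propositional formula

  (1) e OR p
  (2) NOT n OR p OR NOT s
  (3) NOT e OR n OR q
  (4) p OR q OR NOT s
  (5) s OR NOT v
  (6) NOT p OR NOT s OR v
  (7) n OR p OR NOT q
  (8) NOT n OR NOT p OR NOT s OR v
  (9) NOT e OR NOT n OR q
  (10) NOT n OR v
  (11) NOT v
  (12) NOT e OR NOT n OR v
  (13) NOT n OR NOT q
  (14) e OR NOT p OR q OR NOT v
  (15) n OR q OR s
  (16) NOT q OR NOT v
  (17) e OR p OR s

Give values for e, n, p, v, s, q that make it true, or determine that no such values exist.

Unit clause (NOT v) forces v = False.
In (NOT n OR v) only NOT n is left, so n = False.
Set e = False.
  then (e OR p) forces p = True.
  then (NOT p OR NOT s OR v) forces s = False.
  then (n OR q OR s) forces q = True.
All clauses satisfied.

e = False, n = False, p = True, v = False, s = False, q = True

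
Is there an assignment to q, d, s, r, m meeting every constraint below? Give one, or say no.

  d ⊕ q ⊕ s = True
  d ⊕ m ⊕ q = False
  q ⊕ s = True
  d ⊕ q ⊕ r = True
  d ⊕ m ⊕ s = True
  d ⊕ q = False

q = False, d = False, s = True, r = True, m = False

d ⊕ q ⊕ s = F ⊕ F ⊕ T = True ✓
d ⊕ m ⊕ q = F ⊕ F ⊕ F = False ✓
q ⊕ s = F ⊕ T = True ✓
d ⊕ q ⊕ r = F ⊕ F ⊕ T = True ✓
d ⊕ m ⊕ s = F ⊕ F ⊕ T = True ✓
d ⊕ q = F ⊕ F = False ✓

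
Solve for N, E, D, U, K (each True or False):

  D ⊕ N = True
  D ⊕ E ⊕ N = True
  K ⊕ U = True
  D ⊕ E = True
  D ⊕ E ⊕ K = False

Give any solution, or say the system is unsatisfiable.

N = False; E = False; D = True; U = False; K = True

D ⊕ N = T ⊕ F = True ✓
D ⊕ E ⊕ N = T ⊕ F ⊕ F = True ✓
K ⊕ U = T ⊕ F = True ✓
D ⊕ E = T ⊕ F = True ✓
D ⊕ E ⊕ K = T ⊕ F ⊕ T = False ✓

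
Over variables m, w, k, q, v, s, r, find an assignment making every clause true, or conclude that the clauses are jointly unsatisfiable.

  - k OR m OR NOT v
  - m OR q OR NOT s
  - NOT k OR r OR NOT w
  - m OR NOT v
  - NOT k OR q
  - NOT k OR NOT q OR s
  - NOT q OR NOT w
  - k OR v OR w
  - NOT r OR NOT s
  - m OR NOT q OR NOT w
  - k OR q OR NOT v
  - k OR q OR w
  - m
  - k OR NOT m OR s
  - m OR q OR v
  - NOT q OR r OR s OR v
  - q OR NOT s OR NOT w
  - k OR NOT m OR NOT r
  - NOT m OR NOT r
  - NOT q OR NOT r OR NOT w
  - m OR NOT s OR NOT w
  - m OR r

Unit clause (m) forces m = True.
In (NOT m OR NOT r) only NOT r is left, so r = False.
Set w = False.
Set k = True.
  then (NOT k OR q) forces q = True.
  then (NOT k OR NOT q OR s) forces s = True.
Set v = False.
All clauses satisfied.

m=T; w=F; k=T; q=T; v=F; s=T; r=F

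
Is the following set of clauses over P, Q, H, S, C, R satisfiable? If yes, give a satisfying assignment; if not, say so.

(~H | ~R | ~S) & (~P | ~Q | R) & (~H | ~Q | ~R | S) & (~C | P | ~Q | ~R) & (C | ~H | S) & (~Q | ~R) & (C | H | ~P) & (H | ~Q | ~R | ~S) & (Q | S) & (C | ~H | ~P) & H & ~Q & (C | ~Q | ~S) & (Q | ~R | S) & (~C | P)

P: True, Q: False, H: True, S: True, C: True, R: False

Unit clause (H) forces H = True.
Unit clause (~Q) forces Q = False.
In (Q | S) only S is left, so S = True.
In (~H | ~R | ~S) only ~R is left, so R = False.
Set P = True.
  then (C | ~H | ~P) forces C = True.
All clauses satisfied.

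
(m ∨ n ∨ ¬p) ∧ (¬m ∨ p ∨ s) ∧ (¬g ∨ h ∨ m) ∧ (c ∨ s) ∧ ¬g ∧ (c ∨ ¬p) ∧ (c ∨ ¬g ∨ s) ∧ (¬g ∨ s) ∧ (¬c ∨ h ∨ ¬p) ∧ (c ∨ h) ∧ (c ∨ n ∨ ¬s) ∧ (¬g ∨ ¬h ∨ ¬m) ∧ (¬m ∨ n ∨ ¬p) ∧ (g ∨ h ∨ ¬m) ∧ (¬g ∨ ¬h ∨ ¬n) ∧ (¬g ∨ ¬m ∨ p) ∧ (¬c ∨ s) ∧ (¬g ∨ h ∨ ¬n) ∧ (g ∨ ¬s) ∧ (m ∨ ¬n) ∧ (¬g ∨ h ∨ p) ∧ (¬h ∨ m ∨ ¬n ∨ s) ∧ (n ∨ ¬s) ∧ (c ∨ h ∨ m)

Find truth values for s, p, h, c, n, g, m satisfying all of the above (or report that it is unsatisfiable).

Case s = True:
  (¬g) forces g = False.
  Clause (g ∨ ¬s) is falsified — contradiction.
Case s = False:
  (c ∨ s) forces c = True.
  Clause (¬c ∨ s) is falsified — contradiction.
Both cases fail, so the formula is unsatisfiable.

Unsatisfiable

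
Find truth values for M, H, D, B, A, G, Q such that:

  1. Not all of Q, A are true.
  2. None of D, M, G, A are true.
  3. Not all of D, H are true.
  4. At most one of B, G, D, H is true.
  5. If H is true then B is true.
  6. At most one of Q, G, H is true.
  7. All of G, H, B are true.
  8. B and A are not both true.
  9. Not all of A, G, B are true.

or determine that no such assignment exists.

The formula is unsatisfiable.

Case G = True:
  Constraint (2) is violated (G=T) — contradiction.
Case G = False:
  Constraint (7) is violated (G=F) — contradiction.
Both cases fail — unsatisfiable.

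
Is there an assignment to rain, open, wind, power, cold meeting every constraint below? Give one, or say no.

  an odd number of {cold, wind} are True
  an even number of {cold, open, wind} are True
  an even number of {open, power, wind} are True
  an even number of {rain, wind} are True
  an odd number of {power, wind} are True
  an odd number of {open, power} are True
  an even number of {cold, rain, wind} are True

rain = True, open = True, wind = True, power = False, cold = False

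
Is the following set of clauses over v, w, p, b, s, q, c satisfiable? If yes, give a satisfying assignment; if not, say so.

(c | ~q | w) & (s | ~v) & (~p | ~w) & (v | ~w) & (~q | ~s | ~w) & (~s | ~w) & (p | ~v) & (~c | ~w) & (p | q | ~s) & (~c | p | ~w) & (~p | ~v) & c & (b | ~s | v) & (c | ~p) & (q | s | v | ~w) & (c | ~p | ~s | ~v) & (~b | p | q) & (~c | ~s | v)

Unit clause (c) forces c = True.
In (~c | ~w) only ~w is left, so w = False.
Try v = True:
  (s | ~v) forces s = True.
  (p | ~v) forces p = True.
  clause (~p | ~v) is falsified — backtrack.
So v = False.
  then (~c | ~s | v) forces s = False.
Set p = False.
Set b = True.
  then (~b | p | q) forces q = True.
All clauses satisfied.

v = False; w = False; p = False; b = True; s = False; q = True; c = True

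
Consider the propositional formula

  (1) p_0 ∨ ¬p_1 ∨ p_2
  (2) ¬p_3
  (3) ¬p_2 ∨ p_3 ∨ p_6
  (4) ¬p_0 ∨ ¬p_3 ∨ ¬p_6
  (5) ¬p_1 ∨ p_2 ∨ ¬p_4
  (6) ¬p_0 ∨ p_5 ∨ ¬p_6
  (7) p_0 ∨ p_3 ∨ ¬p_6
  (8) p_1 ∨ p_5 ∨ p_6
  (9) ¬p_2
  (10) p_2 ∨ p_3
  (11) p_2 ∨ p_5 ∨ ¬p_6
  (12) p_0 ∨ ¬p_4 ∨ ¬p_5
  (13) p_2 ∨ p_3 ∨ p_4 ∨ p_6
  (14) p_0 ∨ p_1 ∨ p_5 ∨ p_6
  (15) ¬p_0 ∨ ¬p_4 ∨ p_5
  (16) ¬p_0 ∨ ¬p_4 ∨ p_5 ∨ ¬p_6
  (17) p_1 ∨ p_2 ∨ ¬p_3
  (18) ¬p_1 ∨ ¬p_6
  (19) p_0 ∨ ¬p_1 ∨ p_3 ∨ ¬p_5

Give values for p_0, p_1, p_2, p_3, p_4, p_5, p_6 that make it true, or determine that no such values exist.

No satisfying assignment exists.

Case p_2 = True:
  Clause (¬p_2) is falsified — contradiction.
Case p_2 = False:
  (¬p_3) forces p_3 = False.
  Clause (p_2 ∨ p_3) is falsified — contradiction.
Both cases fail, so the formula is unsatisfiable.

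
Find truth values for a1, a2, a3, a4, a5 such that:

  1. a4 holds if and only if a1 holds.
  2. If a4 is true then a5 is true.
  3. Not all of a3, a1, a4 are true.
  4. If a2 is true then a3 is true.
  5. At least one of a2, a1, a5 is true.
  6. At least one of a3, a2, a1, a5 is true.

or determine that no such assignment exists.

a1=F, a2=F, a3=F, a4=F, a5=T

  (1) a4=F, a1=F — same ✓
  (2) a4=F ⇒ a5: vacuous ✓
  (3) {a3, a1, a4}: 0/3 true — not all ✓
  (4) a2=F ⇒ a3: vacuous ✓
  (5) {a2, a1, a5}: 1 true — at least one ✓
  (6) {a3, a2, a1, a5}: 1 true — at least one ✓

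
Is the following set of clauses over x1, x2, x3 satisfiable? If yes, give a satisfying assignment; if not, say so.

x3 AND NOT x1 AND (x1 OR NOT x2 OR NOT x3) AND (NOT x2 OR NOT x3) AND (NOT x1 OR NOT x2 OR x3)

Unit clause (x3) forces x3 = True.
Unit clause (NOT x1) forces x1 = False.
In (x1 OR NOT x2 OR NOT x3) only NOT x2 is left, so x2 = False.
All clauses satisfied.

x1 = False, x2 = False, x3 = True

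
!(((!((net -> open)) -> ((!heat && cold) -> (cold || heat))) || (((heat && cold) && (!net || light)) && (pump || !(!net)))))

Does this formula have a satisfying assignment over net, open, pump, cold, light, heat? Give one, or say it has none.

UNSATISFIABLE

Case cold = True: the formula becomes !((True || ((heat && (!net || light)) && (pump || !(!net))))) = False.
Case cold = False: the formula becomes !((True || False)) = False.
Both cases fail — unsatisfiable.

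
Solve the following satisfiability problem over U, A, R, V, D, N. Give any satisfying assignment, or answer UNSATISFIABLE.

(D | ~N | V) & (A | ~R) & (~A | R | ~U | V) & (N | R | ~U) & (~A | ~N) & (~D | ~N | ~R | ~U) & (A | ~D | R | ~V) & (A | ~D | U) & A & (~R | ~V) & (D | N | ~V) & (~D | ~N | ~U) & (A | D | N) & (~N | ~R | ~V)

U: True, A: True, R: True, V: False, D: False, N: False

Unit clause (A) forces A = True.
In (~A | ~N) only ~N is left, so N = False.
Set U = True.
  then (N | R | ~U) forces R = True.
  then (~R | ~V) forces V = False.
Set D = False.
All clauses satisfied.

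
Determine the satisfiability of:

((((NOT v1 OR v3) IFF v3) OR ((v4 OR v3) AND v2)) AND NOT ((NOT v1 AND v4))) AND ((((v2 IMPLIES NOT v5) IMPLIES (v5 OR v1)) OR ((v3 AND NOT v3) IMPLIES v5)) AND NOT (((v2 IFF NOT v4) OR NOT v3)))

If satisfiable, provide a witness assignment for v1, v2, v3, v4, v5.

v1=T; v2=F; v3=T; v4=F; v5=F

  (((NOT v1 OR v3) IFF v3) OR ((v4 OR v3) AND v2)) AND NOT ((NOT v1 AND v4)) = True
    ((NOT v1 OR v3) IFF v3) OR ((v4 OR v3) AND v2) = True
      (NOT v1 OR v3) IFF v3 = True
        NOT v1 OR v3 = True
          NOT v1 = False
      (v4 OR v3) AND v2 = False
        v4 OR v3 = True
    NOT ((NOT v1 AND v4)) = True
      NOT v1 AND v4 = False
        NOT v1 = False
  (((v2 IMPLIES NOT v5) IMPLIES (v5 OR v1)) OR ((v3 AND NOT v3) IMPLIES v5)) AND NOT (((v2 IFF NOT v4) OR NOT v3)) = True
    ((v2 IMPLIES NOT v5) IMPLIES (v5 OR v1)) OR ((v3 AND NOT v3) IMPLIES v5) = True
      (v2 IMPLIES NOT v5) IMPLIES (v5 OR v1) = True
        v2 IMPLIES NOT v5 = True
          NOT v5 = True
        v5 OR v1 = True
      (v3 AND NOT v3) IMPLIES v5 = True
        v3 AND NOT v3 = False
          NOT v3 = False
    NOT (((v2 IFF NOT v4) OR NOT v3)) = True
      (v2 IFF NOT v4) OR NOT v3 = False
        v2 IFF NOT v4 = False
          NOT v4 = True
        NOT v3 = False
Both conjuncts True, so the formula holds.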